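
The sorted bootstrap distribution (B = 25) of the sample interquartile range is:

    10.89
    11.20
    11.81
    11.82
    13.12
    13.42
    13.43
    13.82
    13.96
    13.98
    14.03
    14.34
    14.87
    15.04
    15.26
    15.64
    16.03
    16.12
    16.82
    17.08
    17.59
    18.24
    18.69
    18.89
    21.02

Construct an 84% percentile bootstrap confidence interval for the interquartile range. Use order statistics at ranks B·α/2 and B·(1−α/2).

(11.20, 18.69)

α = 0.16; lower rank = 25 × 0.080 = 2; upper rank = 25 × 0.920 = 23.
The 2nd smallest replicate is 11.20; the 23rd is 18.69.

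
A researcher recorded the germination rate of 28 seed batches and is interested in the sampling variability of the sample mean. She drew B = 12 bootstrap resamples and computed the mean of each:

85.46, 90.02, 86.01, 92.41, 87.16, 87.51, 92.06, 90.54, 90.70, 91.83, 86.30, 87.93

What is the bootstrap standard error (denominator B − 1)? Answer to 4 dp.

Bootstrap SE is the standard deviation of the 12 replicate means.
Mean of replicates: (85.46 + 90.02 + 86.01 + 92.41 + 87.16 + 87.51 + 92.06 + 90.54 + 90.70 + 91.83 + 86.30 + 87.93) / 12 = 1067.93000 / 12 = 88.99417
Sum of squared deviations: (−3.53417)² + (+1.02583)² + (−2.98417)² + (+3.41583)² + (−1.83417)² + (−1.48417)² + (+3.06583)² + (+1.54583)² + (+1.70583)² + (+2.83583)² + (−2.69417)² + (−1.06417)² = 70.81449
Variance = 70.81449 / 11 = 6.43768
SE* = √6.43768

SE* = 2.5373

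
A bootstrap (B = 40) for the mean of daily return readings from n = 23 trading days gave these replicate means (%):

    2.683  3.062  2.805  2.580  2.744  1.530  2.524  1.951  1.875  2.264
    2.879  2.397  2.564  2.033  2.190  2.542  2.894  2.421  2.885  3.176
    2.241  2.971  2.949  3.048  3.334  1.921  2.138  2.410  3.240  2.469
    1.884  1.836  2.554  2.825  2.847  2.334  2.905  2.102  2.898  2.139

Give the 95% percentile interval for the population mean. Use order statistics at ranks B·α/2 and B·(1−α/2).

(1.530, 3.240)

Sorted replicates: 1.530, 1.836, 1.875, 1.884, 1.921, 1.951, 2.033, 2.102, 2.138, 2.139, 2.190, 2.241, 2.264, 2.334, 2.397, 2.410, 2.421, 2.469, 2.524, 2.542, 2.554, 2.564, 2.580, 2.683, 2.744, 2.805, 2.825, 2.847, 2.879, 2.885, 2.894, 2.898, 2.905, 2.949, 2.971, 3.048, 3.062, 3.176, 3.240, 3.334
α = 0.05; lower rank = 40 × 0.025 = 1; upper rank = 40 × 0.975 = 39.
The 1st smallest replicate is 1.530; the 39th is 3.240.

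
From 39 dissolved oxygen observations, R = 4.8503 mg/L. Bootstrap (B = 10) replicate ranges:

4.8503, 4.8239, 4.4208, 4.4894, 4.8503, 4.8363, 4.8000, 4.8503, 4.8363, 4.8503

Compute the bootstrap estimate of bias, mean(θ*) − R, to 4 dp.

mean(θ*) = (4.8503 + 4.8239 + 4.4208 + 4.4894 + 4.8503 + 4.8363 + 4.8000 + 4.8503 + 4.8363 + 4.8503) / 10 = 4.76079
bias = 4.76079 − 4.8503

bias = −0.0895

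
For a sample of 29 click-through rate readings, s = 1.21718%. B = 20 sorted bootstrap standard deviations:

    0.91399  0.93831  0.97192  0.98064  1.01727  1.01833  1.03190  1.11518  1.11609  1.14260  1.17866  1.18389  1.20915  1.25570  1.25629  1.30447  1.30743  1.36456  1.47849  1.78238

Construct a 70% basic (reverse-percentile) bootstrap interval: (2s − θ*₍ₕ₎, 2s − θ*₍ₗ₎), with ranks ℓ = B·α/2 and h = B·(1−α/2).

(1.12693, 1.46244)

Percentile endpoints at ranks 3 and 17: θ*₍3₎ = 0.97192, θ*₍17₎ = 1.30743.
Basic interval reflects these around s:
  lower = 2 × 1.21718 − 1.30743 = 1.12693
  upper = 2 × 1.21718 − 0.97192 = 1.46244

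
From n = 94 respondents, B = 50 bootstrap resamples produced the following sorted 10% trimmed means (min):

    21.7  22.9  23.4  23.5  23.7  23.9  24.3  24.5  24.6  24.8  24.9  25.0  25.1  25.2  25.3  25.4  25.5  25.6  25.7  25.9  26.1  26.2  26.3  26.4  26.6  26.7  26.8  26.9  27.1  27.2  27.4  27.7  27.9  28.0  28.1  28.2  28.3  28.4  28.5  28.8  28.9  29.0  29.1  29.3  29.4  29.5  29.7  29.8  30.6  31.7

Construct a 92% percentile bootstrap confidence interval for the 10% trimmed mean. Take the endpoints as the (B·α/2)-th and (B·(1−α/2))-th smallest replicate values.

(22.9, 29.8)

α = 0.08; lower rank = 50 × 0.040 = 2; upper rank = 50 × 0.960 = 48.
The 2nd smallest replicate is 22.9; the 48th is 29.8.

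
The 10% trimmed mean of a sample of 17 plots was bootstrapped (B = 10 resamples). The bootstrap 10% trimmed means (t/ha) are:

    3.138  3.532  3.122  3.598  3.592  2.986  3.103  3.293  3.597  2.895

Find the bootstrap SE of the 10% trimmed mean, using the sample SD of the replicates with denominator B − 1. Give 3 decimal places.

SE* = 0.274

Bootstrap SE is the standard deviation of the 10 replicate 10% trimmed means.
Mean of replicates: (3.138 + 3.532 + 3.122 + 3.598 + 3.592 + 2.986 + 3.103 + 3.293 + 3.597 + 2.895) / 10 = 32.85600 / 10 = 3.28560
Sum of squared deviations: (−0.14760)² + (+0.24640)² + (−0.16360)² + (+0.31240)² + (+0.30640)² + (−0.29960)² + (−0.18260)² + (+0.00740)² + (+0.31140)² + (−0.39060)² = 0.67343
Variance = 0.67343 / 9 = 0.07483
SE* = √0.07483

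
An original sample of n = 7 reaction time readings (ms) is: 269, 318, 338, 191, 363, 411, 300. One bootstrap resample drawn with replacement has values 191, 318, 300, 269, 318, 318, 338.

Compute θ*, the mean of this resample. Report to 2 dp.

Mean = (191 + 318 + 300 + 269 + 318 + 318 + 338) / 7 = 2052.0 / 7 = 293.14

θ* = 293.14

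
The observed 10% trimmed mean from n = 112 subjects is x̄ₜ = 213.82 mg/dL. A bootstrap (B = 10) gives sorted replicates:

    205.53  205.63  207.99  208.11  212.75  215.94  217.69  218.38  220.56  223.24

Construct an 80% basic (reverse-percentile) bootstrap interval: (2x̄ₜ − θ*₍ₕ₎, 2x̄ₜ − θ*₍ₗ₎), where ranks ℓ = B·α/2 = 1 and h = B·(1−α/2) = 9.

(207.08, 222.11)

Percentile endpoints at ranks 1 and 9: θ*₍1₎ = 205.53, θ*₍9₎ = 220.56.
Basic interval reflects these around x̄ₜ:
  lower = 2 × 213.82 − 220.56 = 207.08
  upper = 2 × 213.82 − 205.53 = 222.11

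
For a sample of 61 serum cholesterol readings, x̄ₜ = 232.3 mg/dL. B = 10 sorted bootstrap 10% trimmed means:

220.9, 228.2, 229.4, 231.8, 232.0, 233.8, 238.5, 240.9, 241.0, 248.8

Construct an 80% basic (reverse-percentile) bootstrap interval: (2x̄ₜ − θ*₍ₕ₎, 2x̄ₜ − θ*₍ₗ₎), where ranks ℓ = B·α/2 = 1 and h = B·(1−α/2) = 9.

Percentile endpoints at ranks 1 and 9: θ*₍1₎ = 220.9, θ*₍9₎ = 241.0.
Basic interval reflects these around x̄ₜ:
  lower = 2 × 232.3 − 241.0 = 223.6
  upper = 2 × 232.3 − 220.9 = 243.7

(223.6, 243.7)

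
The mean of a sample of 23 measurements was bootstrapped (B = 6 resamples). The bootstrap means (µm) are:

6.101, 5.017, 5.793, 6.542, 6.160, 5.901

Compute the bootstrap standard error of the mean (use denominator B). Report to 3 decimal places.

SE* = 0.467

Bootstrap SE is the standard deviation of the 6 replicate means.
Mean of replicates: (6.101 + 5.017 + 5.793 + 6.542 + 6.160 + 5.901) / 6 = 35.5140 / 6 = 5.9190
Sum of squared deviations: (+0.1820)² + (−0.9020)² + (−0.1260)² + (+0.6230)² + (+0.2410)² + (−0.0180)² = 1.3091
Variance = 1.3091 / 6 = 0.2182
SE* = √0.2182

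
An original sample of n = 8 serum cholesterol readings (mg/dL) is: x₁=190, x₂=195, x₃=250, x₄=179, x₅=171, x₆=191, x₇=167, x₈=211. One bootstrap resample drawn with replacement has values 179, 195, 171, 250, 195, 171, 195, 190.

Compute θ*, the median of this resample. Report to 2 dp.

Sorted: 171, 171, 179, 190, 195, 195, 195, 250
Median = average of the two middle values = 192.50

θ* = 192.50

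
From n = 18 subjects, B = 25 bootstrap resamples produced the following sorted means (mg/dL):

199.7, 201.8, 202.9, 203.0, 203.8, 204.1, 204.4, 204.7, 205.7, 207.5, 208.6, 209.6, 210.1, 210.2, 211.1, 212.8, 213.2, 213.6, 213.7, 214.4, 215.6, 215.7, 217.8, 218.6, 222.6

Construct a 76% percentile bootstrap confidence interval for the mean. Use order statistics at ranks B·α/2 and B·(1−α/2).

α = 0.24; lower rank = 25 × 0.120 = 3; upper rank = 25 × 0.880 = 22.
The 3rd smallest replicate is 202.9; the 22nd is 215.7.

(202.9, 215.7)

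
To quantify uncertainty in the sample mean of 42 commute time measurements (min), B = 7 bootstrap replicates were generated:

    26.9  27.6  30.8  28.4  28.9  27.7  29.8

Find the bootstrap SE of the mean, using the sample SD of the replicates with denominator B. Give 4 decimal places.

Bootstrap SE is the standard deviation of the 7 replicate means.
Mean of replicates: (26.9 + 27.6 + 30.8 + 28.4 + 28.9 + 27.7 + 29.8) / 7 = 200.10000 / 7 = 28.58571
Sum of squared deviations: (−1.68571)² + (−0.98571)² + (+2.21429)² + (−0.18571)² + (+0.31429)² + (−0.88571)² + (+1.21429)² = 11.10857
Variance = 11.10857 / 7 = 1.58694
SE* = √1.58694

SE* = 1.2597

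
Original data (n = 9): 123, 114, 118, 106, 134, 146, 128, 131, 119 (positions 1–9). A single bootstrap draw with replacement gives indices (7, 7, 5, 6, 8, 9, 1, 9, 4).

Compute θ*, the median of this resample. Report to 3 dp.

θ* = 128.000

Resample values: 128, 128, 134, 146, 131, 119, 123, 119, 106.
Sorted: 106, 119, 119, 123, 128, 128, 131, 134, 146
Median = middle value = 128.000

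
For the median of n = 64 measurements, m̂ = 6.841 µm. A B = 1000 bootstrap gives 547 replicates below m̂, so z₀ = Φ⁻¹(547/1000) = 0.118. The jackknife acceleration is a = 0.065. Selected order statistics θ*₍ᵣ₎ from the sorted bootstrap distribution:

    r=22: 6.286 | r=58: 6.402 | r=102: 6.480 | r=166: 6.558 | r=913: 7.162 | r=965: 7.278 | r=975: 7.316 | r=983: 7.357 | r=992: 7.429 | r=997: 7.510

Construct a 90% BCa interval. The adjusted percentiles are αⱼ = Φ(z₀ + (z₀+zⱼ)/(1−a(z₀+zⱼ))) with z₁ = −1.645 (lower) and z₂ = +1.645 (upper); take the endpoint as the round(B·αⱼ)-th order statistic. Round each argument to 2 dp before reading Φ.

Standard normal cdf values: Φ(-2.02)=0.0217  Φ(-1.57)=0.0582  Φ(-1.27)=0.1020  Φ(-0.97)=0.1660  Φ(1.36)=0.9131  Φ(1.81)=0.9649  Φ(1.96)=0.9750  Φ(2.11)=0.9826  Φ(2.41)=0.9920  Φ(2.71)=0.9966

Lower: z₀ + z₁ = 0.118 + (-1.645) = -1.527; 1 − a(z₀+z₁) = 1 − (0.065)(-1.527) = 1.0993; argument = 0.118 + (-1.527)/1.0993 = -1.2711 → -1.27.
α₁ = Φ(-1.27) = 0.1020; rank = round(1000 × 0.1020) = 102; θ*₍102₎ = 6.480.
Upper: z₀ + z₂ = 1.763; 1 − a(z₀+z₂) = 0.8854; argument = 2.1092 → 2.11; α₂ = 0.9826; rank = 983; θ*₍983₎ = 7.357.

(6.480, 7.357)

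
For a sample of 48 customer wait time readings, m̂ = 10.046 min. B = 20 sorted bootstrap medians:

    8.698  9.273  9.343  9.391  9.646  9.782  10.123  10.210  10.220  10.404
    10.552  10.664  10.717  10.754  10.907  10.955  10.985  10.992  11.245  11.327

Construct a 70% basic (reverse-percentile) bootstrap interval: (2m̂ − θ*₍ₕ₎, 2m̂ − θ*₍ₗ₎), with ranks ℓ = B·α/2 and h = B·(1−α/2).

Percentile endpoints at ranks 3 and 17: θ*₍3₎ = 9.343, θ*₍17₎ = 10.985.
Basic interval reflects these around m̂:
  lower = 2 × 10.046 − 10.985 = 9.107
  upper = 2 × 10.046 − 9.343 = 10.749

(9.107, 10.749)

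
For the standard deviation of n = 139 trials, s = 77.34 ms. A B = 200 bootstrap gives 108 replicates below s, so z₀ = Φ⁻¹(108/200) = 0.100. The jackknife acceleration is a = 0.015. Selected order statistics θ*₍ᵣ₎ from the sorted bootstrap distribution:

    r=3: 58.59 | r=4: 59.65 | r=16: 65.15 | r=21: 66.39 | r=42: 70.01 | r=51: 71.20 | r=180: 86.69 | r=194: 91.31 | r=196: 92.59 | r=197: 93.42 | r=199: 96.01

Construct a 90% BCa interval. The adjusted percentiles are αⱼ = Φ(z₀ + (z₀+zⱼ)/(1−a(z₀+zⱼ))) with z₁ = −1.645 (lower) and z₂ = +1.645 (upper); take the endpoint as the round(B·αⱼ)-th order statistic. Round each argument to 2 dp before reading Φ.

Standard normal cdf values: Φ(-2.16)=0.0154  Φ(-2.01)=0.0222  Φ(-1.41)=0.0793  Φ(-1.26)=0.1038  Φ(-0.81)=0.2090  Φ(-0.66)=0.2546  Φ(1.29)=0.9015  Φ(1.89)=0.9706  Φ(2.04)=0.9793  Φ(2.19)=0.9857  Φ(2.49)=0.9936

Lower: z₀ + z₁ = 0.100 + (-1.645) = -1.545; 1 − a(z₀+z₁) = 1 − (0.015)(-1.545) = 1.0232; argument = 0.100 + (-1.545)/1.0232 = -1.4100 → -1.41.
α₁ = Φ(-1.41) = 0.0793; rank = round(200 × 0.0793) = 16; θ*₍16₎ = 65.15.
Upper: z₀ + z₂ = 1.745; 1 − a(z₀+z₂) = 0.9738; argument = 1.8919 → 1.89; α₂ = 0.9706; rank = 194; θ*₍194₎ = 91.31.

(65.15, 91.31)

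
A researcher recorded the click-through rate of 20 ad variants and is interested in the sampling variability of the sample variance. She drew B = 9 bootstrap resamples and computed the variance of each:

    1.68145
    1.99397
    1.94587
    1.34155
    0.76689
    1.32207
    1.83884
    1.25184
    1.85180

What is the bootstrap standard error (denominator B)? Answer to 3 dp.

SE* = 0.386

Bootstrap SE is the standard deviation of the 9 replicate variances.
Mean of replicates: (1.68145 + 1.99397 + 1.94587 + 1.34155 + 0.76689 + 1.32207 + 1.83884 + 1.25184 + 1.85180) / 9 = 13.994280 / 9 = 1.554920
Sum of squared deviations: (+0.126530)² + (+0.439050)² + (+0.390950)² + (−0.213370)² + (−0.788030)² + (−0.232850)² + (+0.283920)² + (−0.303080)² + (+0.296880)² = 1.342960
Variance = 1.342960 / 9 = 0.149218
SE* = √0.149218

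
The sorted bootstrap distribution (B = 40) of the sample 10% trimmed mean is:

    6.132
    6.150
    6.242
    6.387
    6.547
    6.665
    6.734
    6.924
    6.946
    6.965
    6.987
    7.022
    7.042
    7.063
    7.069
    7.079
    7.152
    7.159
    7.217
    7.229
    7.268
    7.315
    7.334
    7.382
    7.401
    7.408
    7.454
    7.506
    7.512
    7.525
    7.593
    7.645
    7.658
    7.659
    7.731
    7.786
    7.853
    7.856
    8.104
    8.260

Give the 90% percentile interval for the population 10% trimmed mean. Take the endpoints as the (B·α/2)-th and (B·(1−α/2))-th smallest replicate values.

α = 0.10; lower rank = 40 × 0.050 = 2; upper rank = 40 × 0.950 = 38.
The 2nd smallest replicate is 6.150; the 38th is 7.856.

(6.150, 7.856)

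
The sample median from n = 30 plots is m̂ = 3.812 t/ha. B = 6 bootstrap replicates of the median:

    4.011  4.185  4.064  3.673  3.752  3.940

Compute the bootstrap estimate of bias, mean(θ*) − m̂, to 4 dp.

bias = +0.1255

mean(θ*) = (4.011 + 4.185 + 4.064 + 3.673 + 3.752 + 3.940) / 6 = 3.93750
bias = 3.93750 − 3.812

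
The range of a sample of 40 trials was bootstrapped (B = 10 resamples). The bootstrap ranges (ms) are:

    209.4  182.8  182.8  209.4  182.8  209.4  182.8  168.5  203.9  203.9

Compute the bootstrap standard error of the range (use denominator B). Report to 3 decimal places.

Bootstrap SE is the standard deviation of the 10 replicate ranges.
Mean of replicates: (209.4 + 182.8 + 182.8 + 209.4 + 182.8 + 209.4 + 182.8 + 168.5 + 203.9 + 203.9) / 10 = 1935.7000 / 10 = 193.5700
Sum of squared deviations: (+15.8300)² + (−10.7700)² + (−10.7700)² + (+15.8300)² + (−10.7700)² + (+15.8300)² + (−10.7700)² + (−25.0700)² + (+10.3300)² + (+10.3300)² = 2057.6610
Variance = 2057.6610 / 10 = 205.7661
SE* = √205.7661

SE* = 14.345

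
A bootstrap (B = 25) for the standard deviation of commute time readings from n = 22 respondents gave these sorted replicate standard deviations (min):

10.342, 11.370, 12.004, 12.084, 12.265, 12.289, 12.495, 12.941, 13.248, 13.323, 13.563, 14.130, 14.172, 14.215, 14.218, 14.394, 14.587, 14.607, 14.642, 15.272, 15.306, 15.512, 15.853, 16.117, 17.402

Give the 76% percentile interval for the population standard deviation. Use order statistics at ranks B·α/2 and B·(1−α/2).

α = 0.24; lower rank = 25 × 0.120 = 3; upper rank = 25 × 0.880 = 22.
The 3rd smallest replicate is 12.004; the 22nd is 15.512.

(12.004, 15.512)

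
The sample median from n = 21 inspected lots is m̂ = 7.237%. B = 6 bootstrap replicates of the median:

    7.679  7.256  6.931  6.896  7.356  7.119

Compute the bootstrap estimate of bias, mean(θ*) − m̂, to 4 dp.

bias = −0.0308

mean(θ*) = (7.679 + 7.256 + 6.931 + 6.896 + 7.356 + 7.119) / 6 = 7.20617
bias = 7.20617 − 7.237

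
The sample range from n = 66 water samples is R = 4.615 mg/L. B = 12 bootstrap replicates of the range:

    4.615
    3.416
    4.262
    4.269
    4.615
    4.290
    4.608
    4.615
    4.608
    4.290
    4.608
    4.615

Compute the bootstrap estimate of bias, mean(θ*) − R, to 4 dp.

mean(θ*) = (4.615 + 3.416 + 4.262 + 4.269 + 4.615 + 4.290 + 4.608 + 4.615 + 4.608 + 4.290 + 4.608 + 4.615) / 12 = 4.40092
bias = 4.40092 − 4.615

bias = −0.2141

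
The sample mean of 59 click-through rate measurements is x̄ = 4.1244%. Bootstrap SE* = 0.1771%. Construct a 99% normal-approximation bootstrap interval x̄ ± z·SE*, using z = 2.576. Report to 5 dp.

Margin = 2.576 × 0.1771 = 0.456210
Interval: 4.1244 ± 0.456210

(3.66819, 4.58061)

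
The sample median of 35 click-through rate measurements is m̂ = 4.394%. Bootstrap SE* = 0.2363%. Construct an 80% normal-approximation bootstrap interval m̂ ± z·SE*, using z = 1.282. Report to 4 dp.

Margin = 1.282 × 0.2363 = 0.30294
Interval: 4.394 ± 0.30294

(4.0911, 4.6969)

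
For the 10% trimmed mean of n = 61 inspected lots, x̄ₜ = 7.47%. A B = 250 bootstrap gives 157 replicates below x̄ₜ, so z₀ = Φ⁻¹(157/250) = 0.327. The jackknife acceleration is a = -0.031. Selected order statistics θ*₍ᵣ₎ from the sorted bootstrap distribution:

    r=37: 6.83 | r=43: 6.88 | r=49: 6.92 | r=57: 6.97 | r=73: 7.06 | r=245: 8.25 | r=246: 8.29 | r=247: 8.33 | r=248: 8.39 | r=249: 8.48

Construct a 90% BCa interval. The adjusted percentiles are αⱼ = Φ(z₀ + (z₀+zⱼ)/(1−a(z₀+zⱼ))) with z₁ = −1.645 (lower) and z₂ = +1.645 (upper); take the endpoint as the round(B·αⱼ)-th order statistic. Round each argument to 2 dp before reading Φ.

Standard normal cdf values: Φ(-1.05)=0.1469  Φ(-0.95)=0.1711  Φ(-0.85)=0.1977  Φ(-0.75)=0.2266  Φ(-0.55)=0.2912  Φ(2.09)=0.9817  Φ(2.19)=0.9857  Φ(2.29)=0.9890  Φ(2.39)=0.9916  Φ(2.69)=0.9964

Lower: z₀ + z₁ = 0.327 + (-1.645) = -1.318; 1 − a(z₀+z₁) = 1 − (-0.031)(-1.318) = 0.9591; argument = 0.327 + (-1.318)/0.9591 = -1.0471 → -1.05.
α₁ = Φ(-1.05) = 0.1469; rank = round(250 × 0.1469) = 37; θ*₍37₎ = 6.83.
Upper: z₀ + z₂ = 1.972; 1 − a(z₀+z₂) = 1.0611; argument = 2.1854 → 2.19; α₂ = 0.9857; rank = 246; θ*₍246₎ = 8.29.

(6.83, 8.29)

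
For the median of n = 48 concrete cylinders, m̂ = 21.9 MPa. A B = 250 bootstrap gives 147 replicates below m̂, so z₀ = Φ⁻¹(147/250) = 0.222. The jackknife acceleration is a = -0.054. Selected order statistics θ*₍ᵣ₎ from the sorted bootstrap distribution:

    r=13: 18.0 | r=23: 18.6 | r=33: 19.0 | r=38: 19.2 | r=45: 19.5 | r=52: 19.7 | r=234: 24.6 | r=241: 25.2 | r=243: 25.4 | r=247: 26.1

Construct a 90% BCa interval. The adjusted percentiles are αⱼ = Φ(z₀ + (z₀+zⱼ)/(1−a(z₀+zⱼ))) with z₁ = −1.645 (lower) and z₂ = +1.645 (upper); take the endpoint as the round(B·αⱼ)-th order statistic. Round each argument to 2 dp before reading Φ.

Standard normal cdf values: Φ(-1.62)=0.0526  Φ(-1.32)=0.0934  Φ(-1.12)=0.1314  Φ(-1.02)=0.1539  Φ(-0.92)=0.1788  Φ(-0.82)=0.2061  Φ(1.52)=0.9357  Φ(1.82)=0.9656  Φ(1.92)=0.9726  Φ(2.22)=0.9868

(18.6, 25.4)

Lower: z₀ + z₁ = 0.222 + (-1.645) = -1.423; 1 − a(z₀+z₁) = 1 − (-0.054)(-1.423) = 0.9232; argument = 0.222 + (-1.423)/0.9232 = -1.3194 → -1.32.
α₁ = Φ(-1.32) = 0.0934; rank = round(250 × 0.0934) = 23; θ*₍23₎ = 18.6.
Upper: z₀ + z₂ = 1.867; 1 − a(z₀+z₂) = 1.1008; argument = 1.9180 → 1.92; α₂ = 0.9726; rank = 243; θ*₍243₎ = 25.4.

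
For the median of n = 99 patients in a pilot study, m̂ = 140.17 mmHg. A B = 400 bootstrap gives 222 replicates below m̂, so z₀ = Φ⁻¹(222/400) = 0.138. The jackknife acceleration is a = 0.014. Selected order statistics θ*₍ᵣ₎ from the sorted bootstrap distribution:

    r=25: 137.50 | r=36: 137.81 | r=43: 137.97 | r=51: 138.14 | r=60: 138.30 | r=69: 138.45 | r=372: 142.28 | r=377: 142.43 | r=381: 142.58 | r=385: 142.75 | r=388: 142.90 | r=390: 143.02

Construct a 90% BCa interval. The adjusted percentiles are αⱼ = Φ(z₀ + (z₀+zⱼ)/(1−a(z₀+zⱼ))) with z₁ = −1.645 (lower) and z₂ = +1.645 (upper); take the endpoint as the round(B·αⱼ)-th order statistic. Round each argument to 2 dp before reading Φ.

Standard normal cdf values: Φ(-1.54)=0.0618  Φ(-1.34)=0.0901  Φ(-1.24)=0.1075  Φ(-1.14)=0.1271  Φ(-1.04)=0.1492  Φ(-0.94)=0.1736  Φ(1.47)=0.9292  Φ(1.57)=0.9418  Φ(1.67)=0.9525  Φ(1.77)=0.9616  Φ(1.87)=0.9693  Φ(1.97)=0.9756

(137.81, 143.02)

Lower: z₀ + z₁ = 0.138 + (-1.645) = -1.507; 1 − a(z₀+z₁) = 1 − (0.014)(-1.507) = 1.0211; argument = 0.138 + (-1.507)/1.0211 = -1.3379 → -1.34.
α₁ = Φ(-1.34) = 0.0901; rank = round(400 × 0.0901) = 36; θ*₍36₎ = 137.81.
Upper: z₀ + z₂ = 1.783; 1 − a(z₀+z₂) = 0.9750; argument = 1.9666 → 1.97; α₂ = 0.9756; rank = 390; θ*₍390₎ = 143.02.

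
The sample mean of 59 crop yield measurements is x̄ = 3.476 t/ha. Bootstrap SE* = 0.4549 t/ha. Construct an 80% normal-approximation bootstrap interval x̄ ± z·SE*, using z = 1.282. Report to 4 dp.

Margin = 1.282 × 0.4549 = 0.58318
Interval: 3.476 ± 0.58318

(2.8928, 4.0592)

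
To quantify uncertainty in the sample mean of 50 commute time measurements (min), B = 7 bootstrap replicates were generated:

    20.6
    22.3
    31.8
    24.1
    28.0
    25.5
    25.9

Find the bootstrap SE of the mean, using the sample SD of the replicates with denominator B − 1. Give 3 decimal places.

SE* = 3.704

Bootstrap SE is the standard deviation of the 7 replicate means.
Mean of replicates: (20.6 + 22.3 + 31.8 + 24.1 + 28.0 + 25.5 + 25.9) / 7 = 178.2000 / 7 = 25.4571
Sum of squared deviations: (−4.8571)² + (−3.1571)² + (+6.3429)² + (−1.3571)² + (+2.5429)² + (+0.0429)² + (+0.4429)² = 82.2971
Variance = 82.2971 / 6 = 13.7162
SE* = √13.7162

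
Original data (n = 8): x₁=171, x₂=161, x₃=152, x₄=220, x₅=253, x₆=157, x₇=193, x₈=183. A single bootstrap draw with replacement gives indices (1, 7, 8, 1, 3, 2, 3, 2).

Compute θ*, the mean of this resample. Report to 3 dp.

Resample values: 171, 193, 183, 171, 152, 161, 152, 161.
Mean = (171 + 193 + 183 + 171 + 152 + 161 + 152 + 161) / 8 = 1344.0 / 8 = 168.000

θ* = 168.000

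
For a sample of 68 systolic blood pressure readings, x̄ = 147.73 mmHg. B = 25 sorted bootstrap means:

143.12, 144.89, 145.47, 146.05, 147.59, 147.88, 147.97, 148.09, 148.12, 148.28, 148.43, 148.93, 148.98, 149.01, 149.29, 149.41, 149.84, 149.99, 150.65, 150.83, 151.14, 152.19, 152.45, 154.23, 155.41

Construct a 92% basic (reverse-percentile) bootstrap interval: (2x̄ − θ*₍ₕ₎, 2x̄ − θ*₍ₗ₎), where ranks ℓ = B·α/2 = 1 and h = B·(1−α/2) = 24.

(141.23, 152.34)

Percentile endpoints at ranks 1 and 24: θ*₍1₎ = 143.12, θ*₍24₎ = 154.23.
Basic interval reflects these around x̄:
  lower = 2 × 147.73 − 154.23 = 141.23
  upper = 2 × 147.73 − 143.12 = 152.34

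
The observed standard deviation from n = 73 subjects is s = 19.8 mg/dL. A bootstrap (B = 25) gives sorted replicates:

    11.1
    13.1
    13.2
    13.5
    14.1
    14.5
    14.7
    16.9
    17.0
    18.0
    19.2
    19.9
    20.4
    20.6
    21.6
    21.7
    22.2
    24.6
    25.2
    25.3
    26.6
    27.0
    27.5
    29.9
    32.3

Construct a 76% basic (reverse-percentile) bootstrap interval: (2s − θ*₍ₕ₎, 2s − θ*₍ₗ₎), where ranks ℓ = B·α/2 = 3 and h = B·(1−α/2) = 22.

Percentile endpoints at ranks 3 and 22: θ*₍3₎ = 13.2, θ*₍22₎ = 27.0.
Basic interval reflects these around s:
  lower = 2 × 19.8 − 27.0 = 12.6
  upper = 2 × 19.8 − 13.2 = 26.4

(12.6, 26.4)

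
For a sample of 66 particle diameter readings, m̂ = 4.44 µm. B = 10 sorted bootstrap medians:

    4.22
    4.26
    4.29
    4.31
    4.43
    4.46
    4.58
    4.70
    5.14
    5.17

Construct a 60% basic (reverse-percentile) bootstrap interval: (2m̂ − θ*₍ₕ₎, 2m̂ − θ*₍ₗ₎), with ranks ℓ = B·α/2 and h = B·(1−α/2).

(4.18, 4.62)

Percentile endpoints at ranks 2 and 8: θ*₍2₎ = 4.26, θ*₍8₎ = 4.70.
Basic interval reflects these around m̂:
  lower = 2 × 4.44 − 4.70 = 4.18
  upper = 2 × 4.44 − 4.26 = 4.62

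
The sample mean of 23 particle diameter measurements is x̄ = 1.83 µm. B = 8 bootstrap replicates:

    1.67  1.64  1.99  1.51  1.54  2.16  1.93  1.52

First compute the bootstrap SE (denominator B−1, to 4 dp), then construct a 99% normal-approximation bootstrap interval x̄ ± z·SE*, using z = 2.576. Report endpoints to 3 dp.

(1.191, 2.469)

Mean of replicates = 1.7450; sum of squared deviations = 0.4310; SE* = √(0.4310/7) = 0.2481
Margin = 2.576 × 0.2481 = 0.6391
Interval: 1.83 ± 0.6391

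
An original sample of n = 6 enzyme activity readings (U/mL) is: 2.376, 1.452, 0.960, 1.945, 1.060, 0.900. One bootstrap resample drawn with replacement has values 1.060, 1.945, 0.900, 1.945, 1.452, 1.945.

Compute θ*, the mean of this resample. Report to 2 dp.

Mean = (1.060 + 1.945 + 0.900 + 1.945 + 1.452 + 1.945) / 6 = 9.2470 / 6 = 1.54

θ* = 1.54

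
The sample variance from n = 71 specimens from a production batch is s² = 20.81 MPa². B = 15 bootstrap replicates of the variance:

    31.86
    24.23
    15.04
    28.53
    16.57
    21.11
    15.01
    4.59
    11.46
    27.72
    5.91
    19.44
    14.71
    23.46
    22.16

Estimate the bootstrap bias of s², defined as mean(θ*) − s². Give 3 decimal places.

mean(θ*) = (31.86 + 24.23 + 15.04 + 28.53 + 16.57 + 21.11 + 15.01 + 4.59 + 11.46 + 27.72 + 5.91 + 19.44 + 14.71 + 23.46 + 22.16) / 15 = 18.7867
bias = 18.7867 − 20.81

bias = −2.023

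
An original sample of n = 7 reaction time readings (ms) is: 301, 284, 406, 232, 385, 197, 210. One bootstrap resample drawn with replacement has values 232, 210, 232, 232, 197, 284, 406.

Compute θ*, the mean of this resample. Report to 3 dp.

Mean = (232 + 210 + 232 + 232 + 197 + 284 + 406) / 7 = 1793.0 / 7 = 256.143

θ* = 256.143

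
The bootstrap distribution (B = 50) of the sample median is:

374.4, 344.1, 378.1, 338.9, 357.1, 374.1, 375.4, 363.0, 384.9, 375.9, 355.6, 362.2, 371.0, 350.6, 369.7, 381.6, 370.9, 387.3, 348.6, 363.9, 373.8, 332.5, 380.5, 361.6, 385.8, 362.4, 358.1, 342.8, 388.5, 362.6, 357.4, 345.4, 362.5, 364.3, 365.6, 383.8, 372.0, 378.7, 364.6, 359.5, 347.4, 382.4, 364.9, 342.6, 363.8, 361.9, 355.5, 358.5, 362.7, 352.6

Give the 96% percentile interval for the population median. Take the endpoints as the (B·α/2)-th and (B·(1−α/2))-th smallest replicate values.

Sorted replicates: 332.5, 338.9, 342.6, 342.8, 344.1, 345.4, 347.4, 348.6, 350.6, 352.6, 355.5, 355.6, 357.1, 357.4, 358.1, 358.5, 359.5, 361.6, 361.9, 362.2, 362.4, 362.5, 362.6, 362.7, 363.0, 363.8, 363.9, 364.3, 364.6, 364.9, 365.6, 369.7, 370.9, 371.0, 372.0, 373.8, 374.1, 374.4, 375.4, 375.9, 378.1, 378.7, 380.5, 381.6, 382.4, 383.8, 384.9, 385.8, 387.3, 388.5
α = 0.04; lower rank = 50 × 0.020 = 1; upper rank = 50 × 0.980 = 49.
The 1st smallest replicate is 332.5; the 49th is 387.3.

(332.5, 387.3)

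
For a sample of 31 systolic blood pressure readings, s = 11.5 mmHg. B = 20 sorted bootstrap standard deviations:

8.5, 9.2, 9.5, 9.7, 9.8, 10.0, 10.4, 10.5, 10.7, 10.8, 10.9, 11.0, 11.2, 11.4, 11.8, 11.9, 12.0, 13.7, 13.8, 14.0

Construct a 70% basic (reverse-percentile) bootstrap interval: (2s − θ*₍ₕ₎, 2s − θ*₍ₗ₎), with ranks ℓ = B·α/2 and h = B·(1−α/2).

Percentile endpoints at ranks 3 and 17: θ*₍3₎ = 9.5, θ*₍17₎ = 12.0.
Basic interval reflects these around s:
  lower = 2 × 11.5 − 12.0 = 11.0
  upper = 2 × 11.5 − 9.5 = 13.5

(11.0, 13.5)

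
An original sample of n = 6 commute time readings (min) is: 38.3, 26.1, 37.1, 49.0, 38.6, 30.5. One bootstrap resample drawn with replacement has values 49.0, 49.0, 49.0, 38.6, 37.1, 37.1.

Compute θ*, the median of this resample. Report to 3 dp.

θ* = 43.800

Sorted: 37.1, 37.1, 38.6, 49.0, 49.0, 49.0
Median = average of the two middle values = 43.800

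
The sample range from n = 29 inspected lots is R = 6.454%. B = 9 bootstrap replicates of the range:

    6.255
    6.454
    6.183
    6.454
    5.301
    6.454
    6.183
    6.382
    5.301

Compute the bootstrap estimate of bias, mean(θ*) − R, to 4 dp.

mean(θ*) = (6.255 + 6.454 + 6.183 + 6.454 + 5.301 + 6.454 + 6.183 + 6.382 + 5.301) / 9 = 6.10744
bias = 6.10744 − 6.454

bias = −0.3466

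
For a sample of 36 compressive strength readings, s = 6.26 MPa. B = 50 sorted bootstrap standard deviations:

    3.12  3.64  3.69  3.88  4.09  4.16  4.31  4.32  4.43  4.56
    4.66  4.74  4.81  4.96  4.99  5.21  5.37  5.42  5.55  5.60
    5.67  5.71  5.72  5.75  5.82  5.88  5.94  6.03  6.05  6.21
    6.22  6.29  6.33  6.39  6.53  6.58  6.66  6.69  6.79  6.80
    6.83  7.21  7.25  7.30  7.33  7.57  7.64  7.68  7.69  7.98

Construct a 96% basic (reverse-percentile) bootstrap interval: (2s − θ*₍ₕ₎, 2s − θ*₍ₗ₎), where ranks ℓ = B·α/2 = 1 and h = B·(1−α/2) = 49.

Percentile endpoints at ranks 1 and 49: θ*₍1₎ = 3.12, θ*₍49₎ = 7.69.
Basic interval reflects these around s:
  lower = 2 × 6.26 − 7.69 = 4.83
  upper = 2 × 6.26 − 3.12 = 9.40

(4.83, 9.40)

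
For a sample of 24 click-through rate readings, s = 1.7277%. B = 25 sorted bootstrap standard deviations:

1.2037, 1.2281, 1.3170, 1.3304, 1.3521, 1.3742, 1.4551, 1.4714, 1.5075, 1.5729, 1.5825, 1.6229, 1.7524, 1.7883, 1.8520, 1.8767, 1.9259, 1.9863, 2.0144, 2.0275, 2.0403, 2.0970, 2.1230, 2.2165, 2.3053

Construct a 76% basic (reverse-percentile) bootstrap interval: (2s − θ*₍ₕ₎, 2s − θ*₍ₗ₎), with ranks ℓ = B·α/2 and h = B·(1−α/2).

Percentile endpoints at ranks 3 and 22: θ*₍3₎ = 1.3170, θ*₍22₎ = 2.0970.
Basic interval reflects these around s:
  lower = 2 × 1.7277 − 2.0970 = 1.3584
  upper = 2 × 1.7277 − 1.3170 = 2.1384

(1.3584, 2.1384)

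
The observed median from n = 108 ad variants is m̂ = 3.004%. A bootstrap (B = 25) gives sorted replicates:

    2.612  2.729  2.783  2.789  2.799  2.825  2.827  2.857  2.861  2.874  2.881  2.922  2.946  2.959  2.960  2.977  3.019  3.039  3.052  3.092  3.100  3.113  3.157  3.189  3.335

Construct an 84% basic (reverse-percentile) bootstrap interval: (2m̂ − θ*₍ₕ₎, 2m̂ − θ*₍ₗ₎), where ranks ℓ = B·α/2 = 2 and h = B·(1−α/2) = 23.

Percentile endpoints at ranks 2 and 23: θ*₍2₎ = 2.729, θ*₍23₎ = 3.157.
Basic interval reflects these around m̂:
  lower = 2 × 3.004 − 3.157 = 2.851
  upper = 2 × 3.004 − 2.729 = 3.279

(2.851, 3.279)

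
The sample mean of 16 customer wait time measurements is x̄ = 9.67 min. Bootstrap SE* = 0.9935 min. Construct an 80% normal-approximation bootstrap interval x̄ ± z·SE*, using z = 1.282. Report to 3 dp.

Margin = 1.282 × 0.9935 = 1.2737
Interval: 9.67 ± 1.2737

(8.396, 10.944)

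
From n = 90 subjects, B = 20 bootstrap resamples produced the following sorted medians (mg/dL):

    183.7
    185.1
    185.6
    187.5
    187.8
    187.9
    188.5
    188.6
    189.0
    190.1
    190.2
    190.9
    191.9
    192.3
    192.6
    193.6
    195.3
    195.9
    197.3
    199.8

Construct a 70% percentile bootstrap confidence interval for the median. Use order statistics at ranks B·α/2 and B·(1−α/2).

(185.6, 195.3)

α = 0.30; lower rank = 20 × 0.150 = 3; upper rank = 20 × 0.850 = 17.
The 3rd smallest replicate is 185.6; the 17th is 195.3.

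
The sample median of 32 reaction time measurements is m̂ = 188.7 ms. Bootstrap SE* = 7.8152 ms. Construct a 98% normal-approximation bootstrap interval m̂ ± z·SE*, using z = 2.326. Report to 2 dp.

Margin = 2.326 × 7.8152 = 18.178
Interval: 188.7 ± 18.178

(170.52, 206.88)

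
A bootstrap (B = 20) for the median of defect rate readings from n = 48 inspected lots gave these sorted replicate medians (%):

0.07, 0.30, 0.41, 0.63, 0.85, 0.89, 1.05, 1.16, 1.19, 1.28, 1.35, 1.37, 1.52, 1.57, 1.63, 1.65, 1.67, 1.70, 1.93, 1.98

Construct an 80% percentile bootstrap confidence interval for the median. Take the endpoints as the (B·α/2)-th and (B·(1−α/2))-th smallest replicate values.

α = 0.20; lower rank = 20 × 0.100 = 2; upper rank = 20 × 0.900 = 18.
The 2nd smallest replicate is 0.30; the 18th is 1.70.

(0.30, 1.70)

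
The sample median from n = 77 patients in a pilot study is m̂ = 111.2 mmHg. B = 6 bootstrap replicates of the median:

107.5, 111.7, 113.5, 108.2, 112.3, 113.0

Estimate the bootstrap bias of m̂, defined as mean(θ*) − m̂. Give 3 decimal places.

mean(θ*) = (107.5 + 111.7 + 113.5 + 108.2 + 112.3 + 113.0) / 6 = 111.0333
bias = 111.0333 − 111.2

bias = −0.167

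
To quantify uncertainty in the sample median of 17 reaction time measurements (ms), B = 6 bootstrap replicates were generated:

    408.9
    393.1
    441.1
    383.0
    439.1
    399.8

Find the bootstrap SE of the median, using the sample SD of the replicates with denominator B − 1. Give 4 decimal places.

SE* = 24.2063

Bootstrap SE is the standard deviation of the 6 replicate medians.
Mean of replicates: (408.9 + 393.1 + 441.1 + 383.0 + 439.1 + 399.8) / 6 = 2465.00000 / 6 = 410.83333
Sum of squared deviations: (−1.93333)² + (−17.73333)² + (+30.26667)² + (−27.83333)² + (+28.26667)² + (−11.03333)² = 2929.71333
Variance = 2929.71333 / 5 = 585.94267
SE* = √585.94267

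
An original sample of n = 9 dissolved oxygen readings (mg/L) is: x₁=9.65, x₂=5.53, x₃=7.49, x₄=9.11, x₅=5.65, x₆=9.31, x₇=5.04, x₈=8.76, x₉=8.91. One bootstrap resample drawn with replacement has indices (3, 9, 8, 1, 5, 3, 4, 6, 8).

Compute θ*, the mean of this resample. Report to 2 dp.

θ* = 8.35

Resample values: 7.49, 8.91, 8.76, 9.65, 5.65, 7.49, 9.11, 9.31, 8.76.
Mean = (7.49 + 8.91 + 8.76 + 9.65 + 5.65 + 7.49 + 9.11 + 9.31 + 8.76) / 9 = 75.130 / 9 = 8.35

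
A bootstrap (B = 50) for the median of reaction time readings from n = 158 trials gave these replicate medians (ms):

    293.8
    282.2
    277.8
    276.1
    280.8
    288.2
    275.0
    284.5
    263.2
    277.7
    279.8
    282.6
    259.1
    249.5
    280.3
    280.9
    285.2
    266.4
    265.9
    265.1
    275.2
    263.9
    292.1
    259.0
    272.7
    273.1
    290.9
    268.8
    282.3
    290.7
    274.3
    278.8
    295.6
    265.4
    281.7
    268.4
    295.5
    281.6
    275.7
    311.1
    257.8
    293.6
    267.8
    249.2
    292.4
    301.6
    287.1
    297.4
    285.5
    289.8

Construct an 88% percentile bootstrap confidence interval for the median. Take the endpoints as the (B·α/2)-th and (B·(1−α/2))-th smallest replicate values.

(257.8, 295.6)

Sorted replicates: 249.2, 249.5, 257.8, 259.0, 259.1, 263.2, 263.9, 265.1, 265.4, 265.9, 266.4, 267.8, 268.4, 268.8, 272.7, 273.1, 274.3, 275.0, 275.2, 275.7, 276.1, 277.7, 277.8, 278.8, 279.8, 280.3, 280.8, 280.9, 281.6, 281.7, 282.2, 282.3, 282.6, 284.5, 285.2, 285.5, 287.1, 288.2, 289.8, 290.7, 290.9, 292.1, 292.4, 293.6, 293.8, 295.5, 295.6, 297.4, 301.6, 311.1
α = 0.12; lower rank = 50 × 0.060 = 3; upper rank = 50 × 0.940 = 47.
The 3rd smallest replicate is 257.8; the 47th is 295.6.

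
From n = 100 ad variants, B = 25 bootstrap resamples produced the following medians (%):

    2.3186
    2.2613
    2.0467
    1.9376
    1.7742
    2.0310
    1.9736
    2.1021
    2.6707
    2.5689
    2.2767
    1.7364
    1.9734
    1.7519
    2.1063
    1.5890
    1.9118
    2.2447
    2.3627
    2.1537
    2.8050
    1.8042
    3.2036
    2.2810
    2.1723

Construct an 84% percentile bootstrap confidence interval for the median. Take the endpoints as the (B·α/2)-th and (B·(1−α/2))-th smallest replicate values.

(1.7364, 2.6707)

Sorted replicates: 1.5890, 1.7364, 1.7519, 1.7742, 1.8042, 1.9118, 1.9376, 1.9734, 1.9736, 2.0310, 2.0467, 2.1021, 2.1063, 2.1537, 2.1723, 2.2447, 2.2613, 2.2767, 2.2810, 2.3186, 2.3627, 2.5689, 2.6707, 2.8050, 3.2036
α = 0.16; lower rank = 25 × 0.080 = 2; upper rank = 25 × 0.920 = 23.
The 2nd smallest replicate is 1.7364; the 23rd is 2.6707.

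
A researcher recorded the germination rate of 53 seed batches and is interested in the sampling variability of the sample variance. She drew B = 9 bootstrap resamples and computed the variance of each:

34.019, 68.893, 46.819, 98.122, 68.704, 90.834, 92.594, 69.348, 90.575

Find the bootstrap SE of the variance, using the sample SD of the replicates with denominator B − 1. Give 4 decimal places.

Bootstrap SE is the standard deviation of the 9 replicate variances.
Mean of replicates: (34.019 + 68.893 + 46.819 + 98.122 + 68.704 + 90.834 + 92.594 + 69.348 + 90.575) / 9 = 659.90800 / 9 = 73.32311
Sum of squared deviations: (−39.30411)² + (−4.43011)² + (−26.50411)² + (+24.79889)² + (−4.61911)² + (+17.51089)² + (+19.27089)² + (−3.97511)² + (+17.25189)² = 3894.65558
Variance = 3894.65558 / 8 = 486.83195
SE* = √486.83195

SE* = 22.0643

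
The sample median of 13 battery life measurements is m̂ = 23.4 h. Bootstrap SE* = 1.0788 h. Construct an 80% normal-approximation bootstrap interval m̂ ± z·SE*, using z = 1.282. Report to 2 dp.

Margin = 1.282 × 1.0788 = 1.383
Interval: 23.4 ± 1.383

(22.02, 24.78)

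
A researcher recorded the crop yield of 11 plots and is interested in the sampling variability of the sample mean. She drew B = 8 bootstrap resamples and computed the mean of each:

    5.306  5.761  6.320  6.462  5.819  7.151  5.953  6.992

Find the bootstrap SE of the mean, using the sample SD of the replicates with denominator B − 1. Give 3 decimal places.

Bootstrap SE is the standard deviation of the 8 replicate means.
Mean of replicates: (5.306 + 5.761 + 6.320 + 6.462 + 5.819 + 7.151 + 5.953 + 6.992) / 8 = 49.7640 / 8 = 6.2205
Sum of squared deviations: (−0.9145)² + (−0.4595)² + (+0.0995)² + (+0.2415)² + (−0.4015)² + (+0.9305)² + (−0.2675)² + (+0.7715)² = 2.8095
Variance = 2.8095 / 7 = 0.4014
SE* = √0.4014

SE* = 0.634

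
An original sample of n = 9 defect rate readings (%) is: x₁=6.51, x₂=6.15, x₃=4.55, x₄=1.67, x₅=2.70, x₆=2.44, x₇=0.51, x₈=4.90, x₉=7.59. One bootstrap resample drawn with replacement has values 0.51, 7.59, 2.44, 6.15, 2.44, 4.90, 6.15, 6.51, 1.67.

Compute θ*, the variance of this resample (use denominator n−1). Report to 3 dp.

Mean = 4.2622; sum of squared deviations = 51.1006
s² = 51.1006 / 8 = 6.3876

θ* = 6.388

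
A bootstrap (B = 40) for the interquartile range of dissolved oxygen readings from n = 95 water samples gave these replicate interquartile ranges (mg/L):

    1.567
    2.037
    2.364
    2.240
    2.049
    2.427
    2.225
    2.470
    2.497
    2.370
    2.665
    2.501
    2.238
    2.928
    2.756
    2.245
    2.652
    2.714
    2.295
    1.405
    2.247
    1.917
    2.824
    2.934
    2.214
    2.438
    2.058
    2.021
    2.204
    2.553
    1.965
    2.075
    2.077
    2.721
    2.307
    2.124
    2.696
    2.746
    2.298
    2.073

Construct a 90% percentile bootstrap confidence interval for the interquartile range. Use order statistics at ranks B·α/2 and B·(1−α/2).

Sorted replicates: 1.405, 1.567, 1.917, 1.965, 2.021, 2.037, 2.049, 2.058, 2.073, 2.075, 2.077, 2.124, 2.204, 2.214, 2.225, 2.238, 2.240, 2.245, 2.247, 2.295, 2.298, 2.307, 2.364, 2.370, 2.427, 2.438, 2.470, 2.497, 2.501, 2.553, 2.652, 2.665, 2.696, 2.714, 2.721, 2.746, 2.756, 2.824, 2.928, 2.934
α = 0.10; lower rank = 40 × 0.050 = 2; upper rank = 40 × 0.950 = 38.
The 2nd smallest replicate is 1.567; the 38th is 2.824.

(1.567, 2.824)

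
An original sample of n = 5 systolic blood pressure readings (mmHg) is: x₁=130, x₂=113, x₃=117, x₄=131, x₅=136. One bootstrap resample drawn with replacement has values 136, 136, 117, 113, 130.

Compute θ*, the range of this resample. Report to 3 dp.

Range = 136 − 113 = 23.000

θ* = 23.000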